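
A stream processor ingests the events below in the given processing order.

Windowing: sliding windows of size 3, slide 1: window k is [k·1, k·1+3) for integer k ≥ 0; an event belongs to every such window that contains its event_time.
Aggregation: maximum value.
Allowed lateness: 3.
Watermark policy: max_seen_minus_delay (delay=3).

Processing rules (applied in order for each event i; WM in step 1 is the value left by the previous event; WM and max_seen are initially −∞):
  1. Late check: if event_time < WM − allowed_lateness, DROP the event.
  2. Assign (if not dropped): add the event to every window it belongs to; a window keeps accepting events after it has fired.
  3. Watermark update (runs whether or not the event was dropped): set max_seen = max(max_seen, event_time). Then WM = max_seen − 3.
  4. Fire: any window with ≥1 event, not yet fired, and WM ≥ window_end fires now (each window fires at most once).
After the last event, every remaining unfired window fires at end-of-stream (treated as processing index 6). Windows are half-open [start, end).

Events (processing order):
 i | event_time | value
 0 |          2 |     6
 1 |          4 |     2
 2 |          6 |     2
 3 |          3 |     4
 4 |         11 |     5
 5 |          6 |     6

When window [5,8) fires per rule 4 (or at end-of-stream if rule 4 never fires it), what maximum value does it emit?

i=0 t=2 v=6: → [2,5),[1,4),[0,3); WM=-1
i=1 t=4 v=2: → [4,7),[3,6),[2,5); WM=1
i=2 t=6 v=2: → [6,9),[5,8),[4,7); WM=3; [0,3) fires=6
i=3 t=3 v=4: → [3,6),[2,5),[1,4); WM=3
i=4 t=11 v=5: → [11,14),[10,13),[9,12); WM=8; [1,4) fires=6 [2,5) fires=6 [3,6) fires=4 [4,7) fires=2 [5,8) fires=2
i=5 t=6 v=6: → [6,9),[5,8),[4,7); WM=8

2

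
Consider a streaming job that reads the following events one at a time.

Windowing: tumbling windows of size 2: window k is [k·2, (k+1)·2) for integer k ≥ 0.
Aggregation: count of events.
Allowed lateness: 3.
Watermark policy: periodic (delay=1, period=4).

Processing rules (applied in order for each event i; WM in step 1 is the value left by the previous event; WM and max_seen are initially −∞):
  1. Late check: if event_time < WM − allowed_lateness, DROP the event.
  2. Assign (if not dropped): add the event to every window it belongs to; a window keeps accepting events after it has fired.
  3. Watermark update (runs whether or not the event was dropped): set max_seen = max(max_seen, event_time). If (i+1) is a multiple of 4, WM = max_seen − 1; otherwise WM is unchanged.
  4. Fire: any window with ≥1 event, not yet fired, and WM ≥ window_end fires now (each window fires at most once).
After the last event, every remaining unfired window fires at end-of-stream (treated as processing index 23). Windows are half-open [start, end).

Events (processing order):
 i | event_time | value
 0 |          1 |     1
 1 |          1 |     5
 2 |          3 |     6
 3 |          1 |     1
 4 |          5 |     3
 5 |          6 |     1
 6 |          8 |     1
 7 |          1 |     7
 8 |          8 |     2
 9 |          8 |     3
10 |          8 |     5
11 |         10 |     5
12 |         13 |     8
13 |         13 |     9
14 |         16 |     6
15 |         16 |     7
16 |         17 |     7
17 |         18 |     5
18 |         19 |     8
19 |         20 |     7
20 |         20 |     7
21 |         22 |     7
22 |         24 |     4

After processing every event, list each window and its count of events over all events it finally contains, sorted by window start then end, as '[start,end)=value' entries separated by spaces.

i=0 t=1 v=1: → [0,2); WM=−∞
i=1 t=1 v=5: → [0,2); WM=−∞
i=2 t=3 v=6: → [2,4); WM=−∞
i=3 t=1 v=1: → [0,2); WM=2; [0,2) fires=3
i=4 t=5 v=3: → [4,6); WM=2
i=5 t=6 v=1: → [6,8); WM=2
i=6 t=8 v=1: → [8,10); WM=2
i=7 t=1 v=7: → [0,2); WM=7; [2,4) fires=1 [4,6) fires=1
i=8 t=8 v=2: → [8,10); WM=7
i=9 t=8 v=3: → [8,10); WM=7
i=10 t=8 v=5: → [8,10); WM=7
i=11 t=10 v=5: → [10,12); WM=9; [6,8) fires=1
i=12 t=13 v=8: → [12,14); WM=9
i=13 t=13 v=9: → [12,14); WM=9
i=14 t=16 v=6: → [16,18); WM=9
i=15 t=16 v=7: → [16,18); WM=15; [8,10) fires=4 [10,12) fires=1 [12,14) fires=2
i=16 t=17 v=7: → [16,18); WM=15
i=17 t=18 v=5: → [18,20); WM=15
i=18 t=19 v=8: → [18,20); WM=15
i=19 t=20 v=7: → [20,22); WM=19; [16,18) fires=3
i=20 t=20 v=7: → [20,22); WM=19
i=21 t=22 v=7: → [22,24); WM=19
i=22 t=24 v=4: → [24,26); WM=19

[0,2)=4 [2,4)=1 [4,6)=1 [6,8)=1 [8,10)=4 [10,12)=1 [12,14)=2 [16,18)=3 [18,20)=2 [20,22)=2 [22,24)=1 [24,26)=1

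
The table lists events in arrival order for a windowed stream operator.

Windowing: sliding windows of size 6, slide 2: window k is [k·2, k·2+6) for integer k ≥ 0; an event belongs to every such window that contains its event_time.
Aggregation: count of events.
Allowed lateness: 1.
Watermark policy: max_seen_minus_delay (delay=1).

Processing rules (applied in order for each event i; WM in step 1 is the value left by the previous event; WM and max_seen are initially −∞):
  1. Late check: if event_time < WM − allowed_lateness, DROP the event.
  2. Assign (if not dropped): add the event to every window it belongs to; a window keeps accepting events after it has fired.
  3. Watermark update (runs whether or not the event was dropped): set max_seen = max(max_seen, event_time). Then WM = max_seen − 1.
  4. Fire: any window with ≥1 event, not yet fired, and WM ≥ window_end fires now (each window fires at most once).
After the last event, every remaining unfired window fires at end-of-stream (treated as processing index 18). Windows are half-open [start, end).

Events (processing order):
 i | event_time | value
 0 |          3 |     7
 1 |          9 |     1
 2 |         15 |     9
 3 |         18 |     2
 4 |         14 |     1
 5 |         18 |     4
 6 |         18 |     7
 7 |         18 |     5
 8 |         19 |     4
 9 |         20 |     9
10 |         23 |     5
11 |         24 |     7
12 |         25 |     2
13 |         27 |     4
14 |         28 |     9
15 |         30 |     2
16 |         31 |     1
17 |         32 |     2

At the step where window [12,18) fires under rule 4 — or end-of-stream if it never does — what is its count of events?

i=0 t=3 v=7: → [2,8),[0,6); WM=2
i=1 t=9 v=1: → [8,14),[6,12),[4,10); WM=8; [0,6) fires=1 [2,8) fires=1
i=2 t=15 v=9: → [14,20),[12,18),[10,16); WM=14; [4,10) fires=1 [6,12) fires=1 [8,14) fires=1
i=3 t=18 v=2: → [18,24),[16,22),[14,20); WM=17; [10,16) fires=1
i=4 t=14 v=1: DROP (t<17-1); WM=17
i=5 t=18 v=4: → [18,24),[16,22),[14,20); WM=17
i=6 t=18 v=7: → [18,24),[16,22),[14,20); WM=17
i=7 t=18 v=5: → [18,24),[16,22),[14,20); WM=17
i=8 t=19 v=4: → [18,24),[16,22),[14,20); WM=18; [12,18) fires=1
i=9 t=20 v=9: → [20,26),[18,24),[16,22); WM=19
i=10 t=23 v=5: → [22,28),[20,26),[18,24); WM=22; [14,20) fires=6 [16,22) fires=6
i=11 t=24 v=7: → [24,30),[22,28),[20,26); WM=23
i=12 t=25 v=2: → [24,30),[22,28),[20,26); WM=24; [18,24) fires=7
i=13 t=27 v=4: → [26,32),[24,30),[22,28); WM=26; [20,26) fires=4
i=14 t=28 v=9: → [28,34),[26,32),[24,30); WM=27
i=15 t=30 v=2: → [30,36),[28,34),[26,32); WM=29; [22,28) fires=4
i=16 t=31 v=1: → [30,36),[28,34),[26,32); WM=30; [24,30) fires=4
i=17 t=32 v=2: → [32,38),[30,36),[28,34); WM=31

1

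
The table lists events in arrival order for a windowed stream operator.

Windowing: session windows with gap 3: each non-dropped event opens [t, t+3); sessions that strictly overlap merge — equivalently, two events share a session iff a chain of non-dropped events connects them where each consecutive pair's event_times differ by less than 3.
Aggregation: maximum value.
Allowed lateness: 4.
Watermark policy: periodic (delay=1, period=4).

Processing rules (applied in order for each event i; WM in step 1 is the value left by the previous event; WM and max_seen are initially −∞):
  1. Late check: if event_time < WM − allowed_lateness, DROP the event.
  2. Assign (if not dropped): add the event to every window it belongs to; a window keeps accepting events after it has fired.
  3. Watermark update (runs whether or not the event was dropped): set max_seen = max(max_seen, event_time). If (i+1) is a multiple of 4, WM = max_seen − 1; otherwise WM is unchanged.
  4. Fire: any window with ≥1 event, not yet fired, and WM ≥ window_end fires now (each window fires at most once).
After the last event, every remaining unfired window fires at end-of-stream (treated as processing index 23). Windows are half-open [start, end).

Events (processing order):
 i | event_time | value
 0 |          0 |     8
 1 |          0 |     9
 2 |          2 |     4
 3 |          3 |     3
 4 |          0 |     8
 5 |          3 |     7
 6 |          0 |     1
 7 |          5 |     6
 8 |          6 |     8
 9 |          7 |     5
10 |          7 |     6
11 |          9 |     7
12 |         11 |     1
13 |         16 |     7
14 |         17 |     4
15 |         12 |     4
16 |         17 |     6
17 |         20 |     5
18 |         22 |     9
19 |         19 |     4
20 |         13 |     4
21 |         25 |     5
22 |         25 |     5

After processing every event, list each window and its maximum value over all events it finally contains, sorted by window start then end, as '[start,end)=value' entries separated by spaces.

[0,15)=9 [16,25)=9 [25,28)=5

i=0 t=0 v=8: → [0,3); WM=−∞
i=1 t=0 v=9: → [0,3); WM=−∞
i=2 t=2 v=4: → [0,5); WM=−∞
i=3 t=3 v=3: → [0,6); WM=2
i=4 t=0 v=8: → [0,6); WM=2
i=5 t=3 v=7: → [0,6); WM=2
i=6 t=0 v=1: → [0,6); WM=2
i=7 t=5 v=6: → [0,8); WM=4
i=8 t=6 v=8: → [0,9); WM=4
i=9 t=7 v=5: → [0,10); WM=4
i=10 t=7 v=6: → [0,10); WM=4
i=11 t=9 v=7: → [0,12); WM=8
i=12 t=11 v=1: → [0,14); WM=8
i=13 t=16 v=7: → [16,19); WM=8
i=14 t=17 v=4: → [16,20); WM=8
i=15 t=12 v=4: → [0,15); WM=16
i=16 t=17 v=6: → [16,20); WM=16
i=17 t=20 v=5: → [20,23); WM=16
i=18 t=22 v=9: → [20,25); WM=16
i=19 t=19 v=4: → [16,25); WM=21
i=20 t=13 v=4: DROP (t<21-4); WM=21
i=21 t=25 v=5: → [25,28); WM=21
i=22 t=25 v=5: → [25,28); WM=21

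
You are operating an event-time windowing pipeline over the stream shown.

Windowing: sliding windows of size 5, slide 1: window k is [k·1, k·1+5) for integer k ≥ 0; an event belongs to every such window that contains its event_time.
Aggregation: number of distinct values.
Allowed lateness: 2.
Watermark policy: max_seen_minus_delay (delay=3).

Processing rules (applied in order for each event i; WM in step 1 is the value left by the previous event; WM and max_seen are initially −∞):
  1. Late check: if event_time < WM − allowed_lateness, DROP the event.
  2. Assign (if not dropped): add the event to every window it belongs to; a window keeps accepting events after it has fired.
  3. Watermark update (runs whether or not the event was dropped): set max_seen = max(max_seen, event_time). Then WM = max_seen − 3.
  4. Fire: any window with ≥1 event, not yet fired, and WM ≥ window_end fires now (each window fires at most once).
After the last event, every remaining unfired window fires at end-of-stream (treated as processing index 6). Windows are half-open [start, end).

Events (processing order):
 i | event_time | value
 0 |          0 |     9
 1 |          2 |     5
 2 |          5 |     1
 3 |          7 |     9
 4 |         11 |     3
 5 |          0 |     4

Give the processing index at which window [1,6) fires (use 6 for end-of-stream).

i=0 t=0 v=9: → [0,5); WM=-3
i=1 t=2 v=5: → [2,7),[1,6),[0,5); WM=-1
i=2 t=5 v=1: → [5,10),[4,9),[3,8),[2,7),[1,6); WM=2
i=3 t=7 v=9: → [7,12),[6,11),[5,10),[4,9),[3,8); WM=4
i=4 t=11 v=3: → [11,16),[10,15),[9,14),[8,13),[7,12); WM=8; [0,5) fires=2 [1,6) fires=2 [2,7) fires=2 [3,8) fires=2
i=5 t=0 v=4: DROP (t<8-2); WM=8

4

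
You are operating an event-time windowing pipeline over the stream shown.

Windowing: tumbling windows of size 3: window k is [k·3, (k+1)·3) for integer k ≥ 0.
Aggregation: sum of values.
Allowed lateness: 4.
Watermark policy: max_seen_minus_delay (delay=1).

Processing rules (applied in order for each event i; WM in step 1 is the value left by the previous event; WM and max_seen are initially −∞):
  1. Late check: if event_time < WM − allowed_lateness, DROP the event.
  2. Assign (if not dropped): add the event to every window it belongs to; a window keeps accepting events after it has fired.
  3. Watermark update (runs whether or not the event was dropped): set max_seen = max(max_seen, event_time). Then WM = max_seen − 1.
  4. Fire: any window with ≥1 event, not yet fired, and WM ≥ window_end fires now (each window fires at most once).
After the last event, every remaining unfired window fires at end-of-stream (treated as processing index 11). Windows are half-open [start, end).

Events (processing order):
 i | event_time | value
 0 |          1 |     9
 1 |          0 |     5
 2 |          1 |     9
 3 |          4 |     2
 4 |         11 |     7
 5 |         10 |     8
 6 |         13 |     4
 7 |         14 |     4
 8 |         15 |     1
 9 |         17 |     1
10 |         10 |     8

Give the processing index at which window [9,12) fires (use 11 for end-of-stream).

i=0 t=1 v=9: → [0,3); WM=0
i=1 t=0 v=5: → [0,3); WM=0
i=2 t=1 v=9: → [0,3); WM=0
i=3 t=4 v=2: → [3,6); WM=3; [0,3) fires=23
i=4 t=11 v=7: → [9,12); WM=10; [3,6) fires=2
i=5 t=10 v=8: → [9,12); WM=10
i=6 t=13 v=4: → [12,15); WM=12; [9,12) fires=15
i=7 t=14 v=4: → [12,15); WM=13
i=8 t=15 v=1: → [15,18); WM=14
i=9 t=17 v=1: → [15,18); WM=16; [12,15) fires=8
i=10 t=10 v=8: DROP (t<16-4); WM=16

6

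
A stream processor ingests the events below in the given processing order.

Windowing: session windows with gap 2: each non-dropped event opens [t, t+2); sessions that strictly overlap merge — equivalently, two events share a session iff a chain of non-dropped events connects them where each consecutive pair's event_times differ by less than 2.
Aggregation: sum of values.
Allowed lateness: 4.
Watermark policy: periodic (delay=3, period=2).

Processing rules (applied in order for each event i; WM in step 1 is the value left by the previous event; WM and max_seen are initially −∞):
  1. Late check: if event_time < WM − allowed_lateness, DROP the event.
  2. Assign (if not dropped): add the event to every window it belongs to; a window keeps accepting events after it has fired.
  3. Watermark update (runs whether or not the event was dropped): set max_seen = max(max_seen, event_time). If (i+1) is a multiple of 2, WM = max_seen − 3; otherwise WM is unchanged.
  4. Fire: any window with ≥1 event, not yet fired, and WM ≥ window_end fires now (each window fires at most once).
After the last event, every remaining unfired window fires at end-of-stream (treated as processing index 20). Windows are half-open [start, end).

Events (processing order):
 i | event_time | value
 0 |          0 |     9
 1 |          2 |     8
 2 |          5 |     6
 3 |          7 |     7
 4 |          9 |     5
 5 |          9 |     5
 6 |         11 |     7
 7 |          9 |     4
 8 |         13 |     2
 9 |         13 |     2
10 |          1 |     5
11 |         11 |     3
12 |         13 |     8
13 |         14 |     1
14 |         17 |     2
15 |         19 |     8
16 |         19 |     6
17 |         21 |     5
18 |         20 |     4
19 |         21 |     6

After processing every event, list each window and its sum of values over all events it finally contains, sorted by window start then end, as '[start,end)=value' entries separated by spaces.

[0,2)=9 [2,4)=8 [5,7)=6 [7,9)=7 [9,11)=14 [11,13)=10 [13,16)=13 [17,19)=2 [19,23)=29

i=0 t=0 v=9: → [0,2); WM=−∞
i=1 t=2 v=8: → [2,4); WM=-1
i=2 t=5 v=6: → [5,7); WM=-1
i=3 t=7 v=7: → [7,9); WM=4
i=4 t=9 v=5: → [9,11); WM=4
i=5 t=9 v=5: → [9,11); WM=6
i=6 t=11 v=7: → [11,13); WM=6
i=7 t=9 v=4: → [9,11); WM=8
i=8 t=13 v=2: → [13,15); WM=8
i=9 t=13 v=2: → [13,15); WM=10
i=10 t=1 v=5: DROP (t<10-4); WM=10
i=11 t=11 v=3: → [11,13); WM=10
i=12 t=13 v=8: → [13,15); WM=10
i=13 t=14 v=1: → [13,16); WM=11
i=14 t=17 v=2: → [17,19); WM=11
i=15 t=19 v=8: → [19,21); WM=16
i=16 t=19 v=6: → [19,21); WM=16
i=17 t=21 v=5: → [21,23); WM=18
i=18 t=20 v=4: → [19,23); WM=18
i=19 t=21 v=6: → [19,23); WM=18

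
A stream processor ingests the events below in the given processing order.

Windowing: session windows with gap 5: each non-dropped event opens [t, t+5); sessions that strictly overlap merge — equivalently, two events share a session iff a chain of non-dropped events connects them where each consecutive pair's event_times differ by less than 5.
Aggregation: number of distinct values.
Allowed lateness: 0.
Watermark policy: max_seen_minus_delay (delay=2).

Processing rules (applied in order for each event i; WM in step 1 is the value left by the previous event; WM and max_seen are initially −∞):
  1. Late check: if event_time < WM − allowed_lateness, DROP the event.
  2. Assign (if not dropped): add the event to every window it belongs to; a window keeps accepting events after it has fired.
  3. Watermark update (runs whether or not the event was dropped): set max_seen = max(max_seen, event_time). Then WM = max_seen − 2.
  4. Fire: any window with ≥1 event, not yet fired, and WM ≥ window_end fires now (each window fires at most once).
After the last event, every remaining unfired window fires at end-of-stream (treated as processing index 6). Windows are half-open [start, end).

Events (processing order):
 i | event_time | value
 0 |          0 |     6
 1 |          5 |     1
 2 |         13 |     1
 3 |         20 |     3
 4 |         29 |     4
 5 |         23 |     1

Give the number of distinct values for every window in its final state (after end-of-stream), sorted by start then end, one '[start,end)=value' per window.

i=0 t=0 v=6: → [0,5); WM=-2
i=1 t=5 v=1: → [5,10); WM=3
i=2 t=13 v=1: → [13,18); WM=11
i=3 t=20 v=3: → [20,25); WM=18
i=4 t=29 v=4: → [29,34); WM=27
i=5 t=23 v=1: DROP (t<27-0); WM=27

[0,5)=1 [5,10)=1 [13,18)=1 [20,25)=1 [29,34)=1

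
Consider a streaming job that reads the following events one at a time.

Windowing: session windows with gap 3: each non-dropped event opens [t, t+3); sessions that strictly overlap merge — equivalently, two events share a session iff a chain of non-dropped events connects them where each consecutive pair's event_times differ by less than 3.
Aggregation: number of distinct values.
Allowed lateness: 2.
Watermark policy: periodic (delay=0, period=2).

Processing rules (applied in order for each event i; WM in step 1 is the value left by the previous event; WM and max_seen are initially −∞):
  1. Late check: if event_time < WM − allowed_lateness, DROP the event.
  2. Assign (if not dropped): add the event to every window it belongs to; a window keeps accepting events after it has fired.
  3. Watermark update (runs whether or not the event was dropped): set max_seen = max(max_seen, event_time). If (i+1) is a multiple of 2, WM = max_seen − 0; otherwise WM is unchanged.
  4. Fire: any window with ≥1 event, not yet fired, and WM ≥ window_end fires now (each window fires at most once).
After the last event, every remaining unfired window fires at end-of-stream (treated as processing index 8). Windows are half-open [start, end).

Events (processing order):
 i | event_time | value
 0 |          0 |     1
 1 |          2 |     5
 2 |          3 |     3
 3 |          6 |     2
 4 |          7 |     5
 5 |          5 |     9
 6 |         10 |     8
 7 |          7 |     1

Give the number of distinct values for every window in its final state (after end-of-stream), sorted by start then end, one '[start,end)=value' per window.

i=0 t=0 v=1: → [0,3); WM=−∞
i=1 t=2 v=5: → [0,5); WM=2
i=2 t=3 v=3: → [0,6); WM=2
i=3 t=6 v=2: → [6,9); WM=6
i=4 t=7 v=5: → [6,10); WM=6
i=5 t=5 v=9: → [0,10); WM=7
i=6 t=10 v=8: → [10,13); WM=7
i=7 t=7 v=1: → [0,10); WM=10

[0,10)=5 [10,13)=1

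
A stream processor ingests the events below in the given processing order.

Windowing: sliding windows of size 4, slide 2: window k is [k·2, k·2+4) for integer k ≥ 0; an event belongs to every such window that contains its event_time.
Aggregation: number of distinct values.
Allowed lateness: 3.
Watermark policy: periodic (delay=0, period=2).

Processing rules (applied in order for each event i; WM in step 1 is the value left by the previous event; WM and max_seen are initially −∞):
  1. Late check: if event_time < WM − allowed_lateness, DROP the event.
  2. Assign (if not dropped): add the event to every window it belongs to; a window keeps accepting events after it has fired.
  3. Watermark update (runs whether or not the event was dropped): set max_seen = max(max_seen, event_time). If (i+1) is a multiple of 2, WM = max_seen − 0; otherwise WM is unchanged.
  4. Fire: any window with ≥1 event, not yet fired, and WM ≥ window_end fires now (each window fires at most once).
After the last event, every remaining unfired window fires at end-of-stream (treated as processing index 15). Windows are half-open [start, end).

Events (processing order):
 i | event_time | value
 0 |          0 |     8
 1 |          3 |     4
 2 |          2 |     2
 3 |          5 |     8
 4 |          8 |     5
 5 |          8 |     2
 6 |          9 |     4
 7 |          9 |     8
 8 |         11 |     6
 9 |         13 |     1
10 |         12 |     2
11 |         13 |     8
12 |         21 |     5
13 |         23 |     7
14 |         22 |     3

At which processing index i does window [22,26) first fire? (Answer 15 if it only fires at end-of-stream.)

15

i=0 t=0 v=8: → [0,4); WM=−∞
i=1 t=3 v=4: → [2,6),[0,4); WM=3
i=2 t=2 v=2: → [2,6),[0,4); WM=3
i=3 t=5 v=8: → [4,8),[2,6); WM=5; [0,4) fires=3
i=4 t=8 v=5: → [8,12),[6,10); WM=5
i=5 t=8 v=2: → [8,12),[6,10); WM=8; [2,6) fires=3 [4,8) fires=1
i=6 t=9 v=4: → [8,12),[6,10); WM=8
i=7 t=9 v=8: → [8,12),[6,10); WM=9
i=8 t=11 v=6: → [10,14),[8,12); WM=9
i=9 t=13 v=1: → [12,16),[10,14); WM=13; [6,10) fires=4 [8,12) fires=5
i=10 t=12 v=2: → [12,16),[10,14); WM=13
i=11 t=13 v=8: → [12,16),[10,14); WM=13
i=12 t=21 v=5: → [20,24),[18,22); WM=13
i=13 t=23 v=7: → [22,26),[20,24); WM=23; [10,14) fires=4 [12,16) fires=3 [18,22) fires=1
i=14 t=22 v=3: → [22,26),[20,24); WM=23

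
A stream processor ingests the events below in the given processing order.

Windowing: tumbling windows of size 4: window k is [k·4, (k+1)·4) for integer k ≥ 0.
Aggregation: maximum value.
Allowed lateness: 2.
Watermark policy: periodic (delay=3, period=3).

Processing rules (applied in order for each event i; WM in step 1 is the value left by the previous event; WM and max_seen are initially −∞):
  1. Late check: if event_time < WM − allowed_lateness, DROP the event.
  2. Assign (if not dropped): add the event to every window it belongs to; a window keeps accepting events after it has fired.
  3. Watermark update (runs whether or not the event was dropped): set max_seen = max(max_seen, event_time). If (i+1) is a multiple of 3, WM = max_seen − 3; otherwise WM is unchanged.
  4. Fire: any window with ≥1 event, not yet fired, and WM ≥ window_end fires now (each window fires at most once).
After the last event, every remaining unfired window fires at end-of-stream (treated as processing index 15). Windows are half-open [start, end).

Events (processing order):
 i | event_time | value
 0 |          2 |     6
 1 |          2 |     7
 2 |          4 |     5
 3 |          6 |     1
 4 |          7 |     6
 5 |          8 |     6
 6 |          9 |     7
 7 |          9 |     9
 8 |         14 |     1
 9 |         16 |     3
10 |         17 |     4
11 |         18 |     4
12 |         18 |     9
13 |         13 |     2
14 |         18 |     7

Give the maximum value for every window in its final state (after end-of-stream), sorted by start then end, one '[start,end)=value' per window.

[0,4)=7 [4,8)=6 [8,12)=9 [12,16)=2 [16,20)=9

i=0 t=2 v=6: → [0,4); WM=−∞
i=1 t=2 v=7: → [0,4); WM=−∞
i=2 t=4 v=5: → [4,8); WM=1
i=3 t=6 v=1: → [4,8); WM=1
i=4 t=7 v=6: → [4,8); WM=1
i=5 t=8 v=6: → [8,12); WM=5; [0,4) fires=7
i=6 t=9 v=7: → [8,12); WM=5
i=7 t=9 v=9: → [8,12); WM=5
i=8 t=14 v=1: → [12,16); WM=11; [4,8) fires=6
i=9 t=16 v=3: → [16,20); WM=11
i=10 t=17 v=4: → [16,20); WM=11
i=11 t=18 v=4: → [16,20); WM=15; [8,12) fires=9
i=12 t=18 v=9: → [16,20); WM=15
i=13 t=13 v=2: → [12,16); WM=15
i=14 t=18 v=7: → [16,20); WM=15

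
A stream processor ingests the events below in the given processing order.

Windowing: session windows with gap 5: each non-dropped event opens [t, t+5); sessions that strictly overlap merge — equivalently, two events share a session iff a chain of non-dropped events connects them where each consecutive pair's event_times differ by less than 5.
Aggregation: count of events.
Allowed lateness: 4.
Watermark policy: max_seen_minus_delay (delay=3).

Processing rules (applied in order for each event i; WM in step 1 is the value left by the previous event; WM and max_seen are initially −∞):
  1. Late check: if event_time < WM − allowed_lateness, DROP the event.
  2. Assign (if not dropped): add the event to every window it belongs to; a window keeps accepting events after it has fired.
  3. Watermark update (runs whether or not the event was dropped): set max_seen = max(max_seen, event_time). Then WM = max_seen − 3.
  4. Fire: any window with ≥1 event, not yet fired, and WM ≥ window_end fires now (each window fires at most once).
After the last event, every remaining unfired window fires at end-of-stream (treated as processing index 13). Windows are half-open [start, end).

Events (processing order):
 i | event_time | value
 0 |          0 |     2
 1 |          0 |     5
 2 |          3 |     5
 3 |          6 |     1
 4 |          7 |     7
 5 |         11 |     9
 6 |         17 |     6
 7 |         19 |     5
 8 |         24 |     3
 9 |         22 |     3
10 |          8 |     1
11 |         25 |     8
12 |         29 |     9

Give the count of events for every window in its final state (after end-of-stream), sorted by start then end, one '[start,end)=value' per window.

[0,16)=6 [17,34)=6

i=0 t=0 v=2: → [0,5); WM=-3
i=1 t=0 v=5: → [0,5); WM=-3
i=2 t=3 v=5: → [0,8); WM=0
i=3 t=6 v=1: → [0,11); WM=3
i=4 t=7 v=7: → [0,12); WM=4
i=5 t=11 v=9: → [0,16); WM=8
i=6 t=17 v=6: → [17,22); WM=14
i=7 t=19 v=5: → [17,24); WM=16
i=8 t=24 v=3: → [24,29); WM=21
i=9 t=22 v=3: → [17,29); WM=21
i=10 t=8 v=1: DROP (t<21-4); WM=21
i=11 t=25 v=8: → [17,30); WM=22
i=12 t=29 v=9: → [17,34); WM=26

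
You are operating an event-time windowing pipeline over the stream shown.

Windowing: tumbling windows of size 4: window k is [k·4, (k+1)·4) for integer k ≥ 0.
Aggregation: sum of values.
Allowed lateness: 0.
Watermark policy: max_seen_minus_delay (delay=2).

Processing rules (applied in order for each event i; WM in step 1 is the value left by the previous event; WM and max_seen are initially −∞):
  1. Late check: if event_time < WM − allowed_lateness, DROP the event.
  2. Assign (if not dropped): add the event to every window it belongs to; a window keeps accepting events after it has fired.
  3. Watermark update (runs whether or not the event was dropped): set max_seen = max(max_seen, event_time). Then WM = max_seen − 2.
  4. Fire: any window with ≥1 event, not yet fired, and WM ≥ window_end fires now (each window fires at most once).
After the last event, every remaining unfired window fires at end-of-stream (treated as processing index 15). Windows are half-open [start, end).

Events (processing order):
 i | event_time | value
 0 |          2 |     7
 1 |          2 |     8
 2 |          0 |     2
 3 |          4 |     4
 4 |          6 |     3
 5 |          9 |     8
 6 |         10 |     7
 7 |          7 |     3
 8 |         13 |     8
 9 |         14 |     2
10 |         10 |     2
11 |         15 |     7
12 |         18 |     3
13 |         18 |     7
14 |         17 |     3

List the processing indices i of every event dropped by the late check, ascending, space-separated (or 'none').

7 10

i=0 t=2 v=7: → [0,4); WM=0
i=1 t=2 v=8: → [0,4); WM=0
i=2 t=0 v=2: → [0,4); WM=0
i=3 t=4 v=4: → [4,8); WM=2
i=4 t=6 v=3: → [4,8); WM=4; [0,4) fires=17
i=5 t=9 v=8: → [8,12); WM=7
i=6 t=10 v=7: → [8,12); WM=8; [4,8) fires=7
i=7 t=7 v=3: DROP (t<8-0); WM=8
i=8 t=13 v=8: → [12,16); WM=11
i=9 t=14 v=2: → [12,16); WM=12; [8,12) fires=15
i=10 t=10 v=2: DROP (t<12-0); WM=12
i=11 t=15 v=7: → [12,16); WM=13
i=12 t=18 v=3: → [16,20); WM=16; [12,16) fires=17
i=13 t=18 v=7: → [16,20); WM=16
i=14 t=17 v=3: → [16,20); WM=16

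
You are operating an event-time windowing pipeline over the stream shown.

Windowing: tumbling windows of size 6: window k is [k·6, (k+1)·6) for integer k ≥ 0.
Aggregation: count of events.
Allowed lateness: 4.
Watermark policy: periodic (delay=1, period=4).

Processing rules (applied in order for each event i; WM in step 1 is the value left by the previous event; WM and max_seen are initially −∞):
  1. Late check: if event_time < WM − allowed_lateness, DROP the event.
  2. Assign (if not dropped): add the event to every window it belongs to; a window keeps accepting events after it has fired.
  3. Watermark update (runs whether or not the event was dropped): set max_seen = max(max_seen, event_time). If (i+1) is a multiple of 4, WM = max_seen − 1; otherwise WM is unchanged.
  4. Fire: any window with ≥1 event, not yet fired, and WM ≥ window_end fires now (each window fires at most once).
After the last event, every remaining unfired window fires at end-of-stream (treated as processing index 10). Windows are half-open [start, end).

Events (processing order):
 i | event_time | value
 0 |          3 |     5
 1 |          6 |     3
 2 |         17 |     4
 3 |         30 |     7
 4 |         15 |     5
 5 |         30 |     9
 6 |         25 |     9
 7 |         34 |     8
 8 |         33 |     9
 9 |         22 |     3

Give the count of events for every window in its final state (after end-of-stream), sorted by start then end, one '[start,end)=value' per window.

[0,6)=1 [6,12)=1 [12,18)=1 [24,30)=1 [30,36)=4

i=0 t=3 v=5: → [0,6); WM=−∞
i=1 t=6 v=3: → [6,12); WM=−∞
i=2 t=17 v=4: → [12,18); WM=−∞
i=3 t=30 v=7: → [30,36); WM=29; [0,6) fires=1 [6,12) fires=1 [12,18) fires=1
i=4 t=15 v=5: DROP (t<29-4); WM=29
i=5 t=30 v=9: → [30,36); WM=29
i=6 t=25 v=9: → [24,30); WM=29
i=7 t=34 v=8: → [30,36); WM=33; [24,30) fires=1
i=8 t=33 v=9: → [30,36); WM=33
i=9 t=22 v=3: DROP (t<33-4); WM=33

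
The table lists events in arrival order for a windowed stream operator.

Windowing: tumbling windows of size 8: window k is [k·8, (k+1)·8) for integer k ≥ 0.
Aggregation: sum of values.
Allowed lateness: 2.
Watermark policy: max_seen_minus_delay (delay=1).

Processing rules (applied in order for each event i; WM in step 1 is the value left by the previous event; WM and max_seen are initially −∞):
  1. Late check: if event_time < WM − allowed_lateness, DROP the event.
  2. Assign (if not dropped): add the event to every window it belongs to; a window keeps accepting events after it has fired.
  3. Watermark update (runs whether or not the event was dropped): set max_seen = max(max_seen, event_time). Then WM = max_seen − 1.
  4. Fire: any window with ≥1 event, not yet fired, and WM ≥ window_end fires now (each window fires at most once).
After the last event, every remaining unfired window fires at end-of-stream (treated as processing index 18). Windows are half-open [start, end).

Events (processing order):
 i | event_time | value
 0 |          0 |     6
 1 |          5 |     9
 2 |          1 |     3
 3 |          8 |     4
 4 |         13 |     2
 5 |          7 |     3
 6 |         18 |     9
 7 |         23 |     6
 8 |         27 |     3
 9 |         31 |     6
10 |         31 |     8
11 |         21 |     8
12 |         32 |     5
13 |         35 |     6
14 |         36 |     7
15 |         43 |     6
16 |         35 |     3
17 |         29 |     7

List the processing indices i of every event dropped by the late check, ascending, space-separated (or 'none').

i=0 t=0 v=6: → [0,8); WM=-1
i=1 t=5 v=9: → [0,8); WM=4
i=2 t=1 v=3: DROP (t<4-2); WM=4
i=3 t=8 v=4: → [8,16); WM=7
i=4 t=13 v=2: → [8,16); WM=12; [0,8) fires=15
i=5 t=7 v=3: DROP (t<12-2); WM=12
i=6 t=18 v=9: → [16,24); WM=17; [8,16) fires=6
i=7 t=23 v=6: → [16,24); WM=22
i=8 t=27 v=3: → [24,32); WM=26; [16,24) fires=15
i=9 t=31 v=6: → [24,32); WM=30
i=10 t=31 v=8: → [24,32); WM=30
i=11 t=21 v=8: DROP (t<30-2); WM=30
i=12 t=32 v=5: → [32,40); WM=31
i=13 t=35 v=6: → [32,40); WM=34; [24,32) fires=17
i=14 t=36 v=7: → [32,40); WM=35
i=15 t=43 v=6: → [40,48); WM=42; [32,40) fires=18
i=16 t=35 v=3: DROP (t<42-2); WM=42
i=17 t=29 v=7: DROP (t<42-2); WM=42

2 5 11 16 17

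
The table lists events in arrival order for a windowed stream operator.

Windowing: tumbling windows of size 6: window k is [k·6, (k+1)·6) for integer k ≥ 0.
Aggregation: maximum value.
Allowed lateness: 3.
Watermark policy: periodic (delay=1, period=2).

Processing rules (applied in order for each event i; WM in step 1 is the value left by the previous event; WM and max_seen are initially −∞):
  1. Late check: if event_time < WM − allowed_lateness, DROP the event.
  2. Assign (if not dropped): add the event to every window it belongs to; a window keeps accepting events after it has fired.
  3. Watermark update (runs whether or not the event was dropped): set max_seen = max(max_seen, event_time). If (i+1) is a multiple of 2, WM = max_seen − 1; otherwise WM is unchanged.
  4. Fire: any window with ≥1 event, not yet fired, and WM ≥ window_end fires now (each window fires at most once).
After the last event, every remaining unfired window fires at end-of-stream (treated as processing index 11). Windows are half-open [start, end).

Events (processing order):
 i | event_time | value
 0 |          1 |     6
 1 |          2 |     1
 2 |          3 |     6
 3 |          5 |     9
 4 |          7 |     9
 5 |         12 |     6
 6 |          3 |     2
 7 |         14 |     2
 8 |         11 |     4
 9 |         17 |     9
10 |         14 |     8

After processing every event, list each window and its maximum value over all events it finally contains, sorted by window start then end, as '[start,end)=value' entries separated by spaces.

i=0 t=1 v=6: → [0,6); WM=−∞
i=1 t=2 v=1: → [0,6); WM=1
i=2 t=3 v=6: → [0,6); WM=1
i=3 t=5 v=9: → [0,6); WM=4
i=4 t=7 v=9: → [6,12); WM=4
i=5 t=12 v=6: → [12,18); WM=11; [0,6) fires=9
i=6 t=3 v=2: DROP (t<11-3); WM=11
i=7 t=14 v=2: → [12,18); WM=13; [6,12) fires=9
i=8 t=11 v=4: → [6,12); WM=13
i=9 t=17 v=9: → [12,18); WM=16
i=10 t=14 v=8: → [12,18); WM=16

[0,6)=9 [6,12)=9 [12,18)=9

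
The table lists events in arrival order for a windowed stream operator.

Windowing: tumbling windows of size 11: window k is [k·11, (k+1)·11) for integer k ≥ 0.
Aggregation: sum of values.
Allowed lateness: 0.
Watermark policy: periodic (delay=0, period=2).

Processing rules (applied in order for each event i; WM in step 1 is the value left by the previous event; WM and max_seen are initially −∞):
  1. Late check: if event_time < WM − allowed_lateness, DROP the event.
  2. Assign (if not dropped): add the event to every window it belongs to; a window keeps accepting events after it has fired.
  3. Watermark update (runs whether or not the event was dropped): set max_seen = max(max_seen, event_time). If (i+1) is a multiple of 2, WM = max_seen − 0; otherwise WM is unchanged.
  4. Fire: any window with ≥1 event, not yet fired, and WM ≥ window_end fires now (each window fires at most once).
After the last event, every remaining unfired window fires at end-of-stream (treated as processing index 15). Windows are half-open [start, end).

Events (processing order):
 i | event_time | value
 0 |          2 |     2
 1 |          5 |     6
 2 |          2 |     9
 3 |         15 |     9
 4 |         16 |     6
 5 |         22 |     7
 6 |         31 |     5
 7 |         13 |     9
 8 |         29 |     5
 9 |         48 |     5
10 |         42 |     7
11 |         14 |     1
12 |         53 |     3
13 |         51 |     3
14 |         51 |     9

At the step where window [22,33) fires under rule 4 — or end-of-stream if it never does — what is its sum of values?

12

i=0 t=2 v=2: → [0,11); WM=−∞
i=1 t=5 v=6: → [0,11); WM=5
i=2 t=2 v=9: DROP (t<5-0); WM=5
i=3 t=15 v=9: → [11,22); WM=15; [0,11) fires=8
i=4 t=16 v=6: → [11,22); WM=15
i=5 t=22 v=7: → [22,33); WM=22; [11,22) fires=15
i=6 t=31 v=5: → [22,33); WM=22
i=7 t=13 v=9: DROP (t<22-0); WM=31
i=8 t=29 v=5: DROP (t<31-0); WM=31
i=9 t=48 v=5: → [44,55); WM=48; [22,33) fires=12
i=10 t=42 v=7: DROP (t<48-0); WM=48
i=11 t=14 v=1: DROP (t<48-0); WM=48
i=12 t=53 v=3: → [44,55); WM=48
i=13 t=51 v=3: → [44,55); WM=53
i=14 t=51 v=9: DROP (t<53-0); WM=53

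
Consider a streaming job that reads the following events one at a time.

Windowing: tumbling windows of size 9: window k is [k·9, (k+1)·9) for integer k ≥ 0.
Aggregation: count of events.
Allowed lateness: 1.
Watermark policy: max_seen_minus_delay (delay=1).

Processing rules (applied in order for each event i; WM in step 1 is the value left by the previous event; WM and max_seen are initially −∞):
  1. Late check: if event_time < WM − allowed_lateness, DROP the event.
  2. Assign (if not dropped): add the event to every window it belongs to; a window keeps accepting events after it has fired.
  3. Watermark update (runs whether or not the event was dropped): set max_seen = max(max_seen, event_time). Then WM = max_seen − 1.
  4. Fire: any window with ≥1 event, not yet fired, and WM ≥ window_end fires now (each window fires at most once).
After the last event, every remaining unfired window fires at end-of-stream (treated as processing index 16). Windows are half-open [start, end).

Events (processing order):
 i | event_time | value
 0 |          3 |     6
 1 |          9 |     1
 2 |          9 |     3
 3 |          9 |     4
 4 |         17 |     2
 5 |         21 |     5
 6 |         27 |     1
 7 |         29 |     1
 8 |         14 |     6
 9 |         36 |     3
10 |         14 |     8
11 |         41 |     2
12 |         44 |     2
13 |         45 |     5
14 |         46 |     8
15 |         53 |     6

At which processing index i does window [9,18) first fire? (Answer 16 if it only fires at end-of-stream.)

5

i=0 t=3 v=6: → [0,9); WM=2
i=1 t=9 v=1: → [9,18); WM=8
i=2 t=9 v=3: → [9,18); WM=8
i=3 t=9 v=4: → [9,18); WM=8
i=4 t=17 v=2: → [9,18); WM=16; [0,9) fires=1
i=5 t=21 v=5: → [18,27); WM=20; [9,18) fires=4
i=6 t=27 v=1: → [27,36); WM=26
i=7 t=29 v=1: → [27,36); WM=28; [18,27) fires=1
i=8 t=14 v=6: DROP (t<28-1); WM=28
i=9 t=36 v=3: → [36,45); WM=35
i=10 t=14 v=8: DROP (t<35-1); WM=35
i=11 t=41 v=2: → [36,45); WM=40; [27,36) fires=2
i=12 t=44 v=2: → [36,45); WM=43
i=13 t=45 v=5: → [45,54); WM=44
i=14 t=46 v=8: → [45,54); WM=45; [36,45) fires=3
i=15 t=53 v=6: → [45,54); WM=52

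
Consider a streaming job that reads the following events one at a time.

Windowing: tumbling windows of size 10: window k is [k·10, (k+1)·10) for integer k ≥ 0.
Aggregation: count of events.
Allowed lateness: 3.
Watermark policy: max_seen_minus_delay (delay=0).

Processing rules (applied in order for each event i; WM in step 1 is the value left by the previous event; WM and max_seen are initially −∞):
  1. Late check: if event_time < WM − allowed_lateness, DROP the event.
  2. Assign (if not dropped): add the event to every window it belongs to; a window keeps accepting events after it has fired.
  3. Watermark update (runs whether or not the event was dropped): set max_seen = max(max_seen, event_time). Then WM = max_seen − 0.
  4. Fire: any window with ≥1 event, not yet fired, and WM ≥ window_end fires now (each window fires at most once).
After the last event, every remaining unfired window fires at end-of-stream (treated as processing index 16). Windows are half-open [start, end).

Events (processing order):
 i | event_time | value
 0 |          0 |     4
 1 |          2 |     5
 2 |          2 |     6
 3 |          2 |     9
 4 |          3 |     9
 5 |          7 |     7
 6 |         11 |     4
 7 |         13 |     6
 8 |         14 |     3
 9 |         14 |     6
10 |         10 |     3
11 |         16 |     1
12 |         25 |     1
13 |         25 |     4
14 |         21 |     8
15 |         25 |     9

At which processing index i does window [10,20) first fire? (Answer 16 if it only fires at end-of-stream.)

i=0 t=0 v=4: → [0,10); WM=0
i=1 t=2 v=5: → [0,10); WM=2
i=2 t=2 v=6: → [0,10); WM=2
i=3 t=2 v=9: → [0,10); WM=2
i=4 t=3 v=9: → [0,10); WM=3
i=5 t=7 v=7: → [0,10); WM=7
i=6 t=11 v=4: → [10,20); WM=11; [0,10) fires=6
i=7 t=13 v=6: → [10,20); WM=13
i=8 t=14 v=3: → [10,20); WM=14
i=9 t=14 v=6: → [10,20); WM=14
i=10 t=10 v=3: DROP (t<14-3); WM=14
i=11 t=16 v=1: → [10,20); WM=16
i=12 t=25 v=1: → [20,30); WM=25; [10,20) fires=5
i=13 t=25 v=4: → [20,30); WM=25
i=14 t=21 v=8: DROP (t<25-3); WM=25
i=15 t=25 v=9: → [20,30); WM=25

12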